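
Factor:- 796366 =-2^1*  19^2 * 1103^1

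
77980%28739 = 20502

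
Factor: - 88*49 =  - 4312 = - 2^3*7^2*11^1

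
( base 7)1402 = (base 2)1000011101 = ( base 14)2a9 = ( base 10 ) 541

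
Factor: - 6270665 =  - 5^1 * 19^1 * 149^1*443^1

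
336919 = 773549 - 436630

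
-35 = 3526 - 3561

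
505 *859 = 433795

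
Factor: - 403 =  - 13^1*31^1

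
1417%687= 43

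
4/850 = 2/425 = 0.00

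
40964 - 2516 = 38448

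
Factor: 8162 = 2^1*7^1*11^1*53^1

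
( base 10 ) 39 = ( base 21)1i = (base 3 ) 1110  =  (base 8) 47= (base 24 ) 1f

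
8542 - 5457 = 3085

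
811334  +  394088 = 1205422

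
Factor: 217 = 7^1 *31^1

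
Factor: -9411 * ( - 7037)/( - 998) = -2^( - 1 )*3^1* 31^1*227^1*499^( - 1) * 3137^1 = - 66225207/998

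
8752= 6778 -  - 1974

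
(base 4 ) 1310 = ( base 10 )116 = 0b1110100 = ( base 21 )5b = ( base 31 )3n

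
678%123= 63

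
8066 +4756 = 12822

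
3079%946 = 241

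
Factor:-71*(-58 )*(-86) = -354148=-2^2*29^1 * 43^1*71^1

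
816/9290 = 408/4645 =0.09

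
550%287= 263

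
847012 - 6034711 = - 5187699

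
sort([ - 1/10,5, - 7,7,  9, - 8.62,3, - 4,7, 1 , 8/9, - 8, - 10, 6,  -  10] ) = [ - 10 , - 10, - 8.62, - 8, - 7,-4, - 1/10, 8/9, 1, 3, 5 , 6,7 , 7 , 9]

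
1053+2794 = 3847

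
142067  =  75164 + 66903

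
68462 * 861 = 58945782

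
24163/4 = 6040  +  3/4 = 6040.75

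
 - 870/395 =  - 3 + 63/79 = - 2.20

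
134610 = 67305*2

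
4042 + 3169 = 7211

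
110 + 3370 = 3480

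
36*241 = 8676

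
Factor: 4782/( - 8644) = - 2^( - 1)*3^1*797^1*2161^( - 1) =- 2391/4322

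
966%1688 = 966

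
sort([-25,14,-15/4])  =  [ - 25, - 15/4, 14]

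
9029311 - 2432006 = 6597305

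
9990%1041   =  621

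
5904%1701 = 801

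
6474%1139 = 779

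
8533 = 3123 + 5410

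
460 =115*4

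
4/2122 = 2/1061 = 0.00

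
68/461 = 68/461 = 0.15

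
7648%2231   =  955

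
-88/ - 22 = 4/1  =  4.00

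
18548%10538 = 8010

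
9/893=9/893=0.01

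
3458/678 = 1729/339   =  5.10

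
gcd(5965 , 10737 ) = 1193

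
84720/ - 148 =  - 21180/37 = - 572.43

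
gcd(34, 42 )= 2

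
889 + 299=1188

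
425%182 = 61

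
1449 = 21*69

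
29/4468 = 29/4468 = 0.01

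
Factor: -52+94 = 42=   2^1 * 3^1*7^1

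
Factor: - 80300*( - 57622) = 4627046600 = 2^3 * 5^2 * 11^1*47^1 * 73^1*613^1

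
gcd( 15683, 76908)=1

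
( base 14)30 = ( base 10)42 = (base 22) 1k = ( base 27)1F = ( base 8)52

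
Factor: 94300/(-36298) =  - 47150/18149=   - 2^1*5^2 * 23^1*41^1*18149^( -1)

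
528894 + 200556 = 729450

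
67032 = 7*9576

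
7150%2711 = 1728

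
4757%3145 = 1612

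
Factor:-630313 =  - 61^1*10333^1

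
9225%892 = 305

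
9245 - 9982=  - 737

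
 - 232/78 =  - 3 + 1/39=- 2.97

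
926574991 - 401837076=524737915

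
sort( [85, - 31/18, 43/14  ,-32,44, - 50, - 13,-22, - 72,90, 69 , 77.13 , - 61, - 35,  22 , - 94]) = [ - 94, - 72,-61, - 50,  -  35, - 32, - 22, - 13, -31/18, 43/14,22, 44, 69, 77.13, 85,  90]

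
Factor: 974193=3^1*11^1*53^1 *557^1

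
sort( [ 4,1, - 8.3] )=[ - 8.3,1,4 ]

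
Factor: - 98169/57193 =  - 3^1 * 43^1*761^1*57193^(  -  1 ) 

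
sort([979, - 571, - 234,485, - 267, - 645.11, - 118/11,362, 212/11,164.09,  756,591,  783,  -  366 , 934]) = [- 645.11, - 571, - 366, - 267,  -  234, - 118/11, 212/11,  164.09, 362,485,591,756, 783,934,  979]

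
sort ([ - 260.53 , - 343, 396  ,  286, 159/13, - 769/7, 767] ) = [ - 343, - 260.53, - 769/7, 159/13,  286,396,  767] 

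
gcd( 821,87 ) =1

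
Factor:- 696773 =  - 7^1*11^1 * 9049^1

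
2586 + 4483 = 7069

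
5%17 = 5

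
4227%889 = 671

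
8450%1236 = 1034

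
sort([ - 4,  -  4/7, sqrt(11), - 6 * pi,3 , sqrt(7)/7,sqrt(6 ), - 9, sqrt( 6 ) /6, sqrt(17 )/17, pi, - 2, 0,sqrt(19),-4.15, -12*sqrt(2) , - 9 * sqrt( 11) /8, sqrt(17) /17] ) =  [ - 6 * pi ,-12 *sqrt(2), - 9,  -  4.15,  -  4,  -  9*sqrt( 11 )/8, - 2,-4/7,0, sqrt (17)/17, sqrt(17) /17, sqrt(7 )/7, sqrt(6) /6,sqrt( 6 ), 3,  pi, sqrt(11 ), sqrt (19)]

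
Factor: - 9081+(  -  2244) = -3^1*5^2*151^1 = -11325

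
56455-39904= 16551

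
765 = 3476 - 2711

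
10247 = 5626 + 4621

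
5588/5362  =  2794/2681= 1.04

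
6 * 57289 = 343734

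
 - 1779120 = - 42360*42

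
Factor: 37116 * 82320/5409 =2^6*3^1*5^1 * 7^3*601^( - 1)*1031^1 = 339487680/601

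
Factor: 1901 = 1901^1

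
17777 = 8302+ 9475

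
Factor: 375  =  3^1*5^3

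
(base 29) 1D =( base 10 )42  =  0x2A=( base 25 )1H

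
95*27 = 2565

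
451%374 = 77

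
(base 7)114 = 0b111100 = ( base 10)60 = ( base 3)2020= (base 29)22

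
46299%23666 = 22633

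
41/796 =41/796 =0.05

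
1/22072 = 1/22072 = 0.00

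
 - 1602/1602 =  - 1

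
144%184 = 144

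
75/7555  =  15/1511= 0.01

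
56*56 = 3136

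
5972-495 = 5477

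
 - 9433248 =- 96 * 98263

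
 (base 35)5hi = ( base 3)100020120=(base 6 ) 51110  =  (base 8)15122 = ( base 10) 6738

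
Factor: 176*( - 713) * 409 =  - 51324592 = -2^4 *11^1*23^1*31^1 * 409^1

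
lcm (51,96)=1632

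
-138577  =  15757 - 154334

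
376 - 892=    - 516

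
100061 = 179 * 559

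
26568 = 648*41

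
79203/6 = 13200  +  1/2  =  13200.50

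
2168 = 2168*1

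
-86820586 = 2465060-89285646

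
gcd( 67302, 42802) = 2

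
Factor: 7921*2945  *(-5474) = - 127693886530 = - 2^1*5^1*7^1*17^1*19^1*23^1*31^1*89^2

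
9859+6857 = 16716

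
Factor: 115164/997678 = 2^1*3^2*7^1*11^( - 1)*101^(-1 ) *449^( - 1)*457^1 = 57582/498839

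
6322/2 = 3161 = 3161.00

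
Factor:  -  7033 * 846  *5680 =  -33795534240 = -2^5* 3^2*5^1*13^1  *  47^1*71^1*541^1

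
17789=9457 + 8332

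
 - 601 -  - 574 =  - 27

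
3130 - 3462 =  - 332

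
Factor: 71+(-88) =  - 17 = - 17^1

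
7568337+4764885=12333222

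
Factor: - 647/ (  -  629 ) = 17^( - 1)*37^( - 1)*647^1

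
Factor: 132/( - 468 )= -3^( - 1)*11^1*13^(-1) = - 11/39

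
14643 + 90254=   104897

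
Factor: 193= 193^1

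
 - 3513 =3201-6714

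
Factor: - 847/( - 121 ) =7 = 7^1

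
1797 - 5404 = -3607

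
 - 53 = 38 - 91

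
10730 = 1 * 10730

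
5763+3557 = 9320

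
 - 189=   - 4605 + 4416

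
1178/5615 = 1178/5615  =  0.21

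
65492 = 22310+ 43182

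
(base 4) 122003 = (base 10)1667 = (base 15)762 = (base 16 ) 683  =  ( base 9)2252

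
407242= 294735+112507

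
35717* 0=0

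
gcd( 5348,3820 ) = 764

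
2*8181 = 16362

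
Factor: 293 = 293^1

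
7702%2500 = 202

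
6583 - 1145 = 5438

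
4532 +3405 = 7937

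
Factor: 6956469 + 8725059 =15681528 = 2^3*3^2*433^1*503^1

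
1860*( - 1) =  - 1860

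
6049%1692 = 973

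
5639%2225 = 1189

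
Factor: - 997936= -2^4 * 97^1*643^1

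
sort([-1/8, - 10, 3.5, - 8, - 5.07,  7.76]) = [ - 10, - 8, - 5.07, - 1/8,3.5,  7.76]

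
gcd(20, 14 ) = 2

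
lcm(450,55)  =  4950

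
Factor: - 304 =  -2^4*19^1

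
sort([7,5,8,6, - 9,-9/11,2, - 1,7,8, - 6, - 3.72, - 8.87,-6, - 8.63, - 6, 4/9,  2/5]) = [  -  9 ,-8.87, - 8.63, - 6, - 6, - 6,-3.72,-1, - 9/11,  2/5, 4/9, 2, 5, 6,  7,  7, 8, 8 ]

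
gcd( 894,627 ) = 3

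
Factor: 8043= 3^1 * 7^1*383^1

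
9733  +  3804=13537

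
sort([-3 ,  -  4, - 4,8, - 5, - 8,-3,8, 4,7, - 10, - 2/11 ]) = [  -  10,-8,-5,  -  4, - 4, - 3, - 3,- 2/11, 4,7, 8,  8]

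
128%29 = 12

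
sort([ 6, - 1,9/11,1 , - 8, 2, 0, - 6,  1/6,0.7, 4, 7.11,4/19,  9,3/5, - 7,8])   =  [  -  8 ,  -  7,-6 , - 1 , 0, 1/6, 4/19, 3/5 , 0.7, 9/11 , 1,  2 , 4,6,7.11, 8,  9 ] 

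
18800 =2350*8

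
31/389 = 31/389 = 0.08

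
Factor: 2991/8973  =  1/3 = 3^ ( - 1) 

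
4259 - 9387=  -  5128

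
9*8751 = 78759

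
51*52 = 2652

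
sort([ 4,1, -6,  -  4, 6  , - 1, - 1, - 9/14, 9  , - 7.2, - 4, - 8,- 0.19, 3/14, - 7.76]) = [ - 8, - 7.76, - 7.2, - 6 , - 4, - 4, - 1,-1, - 9/14 , - 0.19,3/14, 1, 4,6, 9]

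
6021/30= 2007/10  =  200.70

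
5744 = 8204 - 2460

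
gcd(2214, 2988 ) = 18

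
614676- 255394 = 359282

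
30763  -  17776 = 12987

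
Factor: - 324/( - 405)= 2^2*5^( - 1) = 4/5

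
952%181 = 47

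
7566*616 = 4660656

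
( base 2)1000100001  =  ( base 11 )456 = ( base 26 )KP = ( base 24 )mh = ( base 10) 545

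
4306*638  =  2747228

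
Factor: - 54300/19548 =-25/9= - 3^( - 2 )*5^2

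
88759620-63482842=25276778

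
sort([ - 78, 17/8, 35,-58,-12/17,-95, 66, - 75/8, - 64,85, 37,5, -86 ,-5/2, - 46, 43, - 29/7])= [ - 95, - 86, - 78, - 64,-58, - 46, - 75/8,-29/7, - 5/2, - 12/17, 17/8  ,  5,35,37,43,66 , 85 ]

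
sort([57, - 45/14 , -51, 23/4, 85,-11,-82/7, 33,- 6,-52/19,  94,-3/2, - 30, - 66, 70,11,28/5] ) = [-66, - 51 , - 30,-82/7,  -  11,-6, - 45/14,-52/19,-3/2,28/5, 23/4,11,33, 57, 70,  85, 94 ]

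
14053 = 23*611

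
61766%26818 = 8130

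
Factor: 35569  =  35569^1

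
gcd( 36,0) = 36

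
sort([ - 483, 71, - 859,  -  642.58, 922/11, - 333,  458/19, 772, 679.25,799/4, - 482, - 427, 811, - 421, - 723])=[ - 859,-723 ,-642.58, - 483,-482, - 427, - 421 , - 333,458/19, 71, 922/11, 799/4, 679.25 , 772, 811]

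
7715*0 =0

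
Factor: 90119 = 227^1*397^1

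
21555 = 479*45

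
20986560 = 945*22208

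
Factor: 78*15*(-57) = - 66690 = -2^1*3^3 * 5^1*13^1*19^1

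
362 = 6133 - 5771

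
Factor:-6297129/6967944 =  - 2^ (-3) * 3^( - 1) * 59^2*67^1*10753^(-1 ) = - 233227/258072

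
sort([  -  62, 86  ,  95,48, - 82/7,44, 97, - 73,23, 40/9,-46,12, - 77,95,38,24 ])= [ - 77, - 73, - 62, - 46, - 82/7,40/9,12, 23, 24, 38, 44,48,86, 95, 95,97] 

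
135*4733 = 638955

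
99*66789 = 6612111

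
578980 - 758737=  - 179757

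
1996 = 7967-5971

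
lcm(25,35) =175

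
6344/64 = 793/8=99.12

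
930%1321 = 930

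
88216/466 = 44108/233 =189.30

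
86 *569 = 48934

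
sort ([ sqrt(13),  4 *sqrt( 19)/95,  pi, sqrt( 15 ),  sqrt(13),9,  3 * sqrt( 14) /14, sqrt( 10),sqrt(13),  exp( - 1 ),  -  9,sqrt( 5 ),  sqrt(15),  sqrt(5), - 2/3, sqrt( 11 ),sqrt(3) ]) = [ -9,- 2/3, 4 * sqrt(19) /95, exp ( - 1), 3*sqrt(14) /14, sqrt(3),sqrt( 5),  sqrt( 5 ), pi , sqrt (10),sqrt ( 11), sqrt( 13),  sqrt (13 ),sqrt(13) , sqrt ( 15),sqrt(15),  9]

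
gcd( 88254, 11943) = 9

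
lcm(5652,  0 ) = 0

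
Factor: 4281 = 3^1*1427^1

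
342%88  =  78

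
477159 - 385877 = 91282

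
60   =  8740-8680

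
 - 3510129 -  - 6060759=2550630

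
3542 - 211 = 3331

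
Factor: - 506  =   - 2^1*11^1 * 23^1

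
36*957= 34452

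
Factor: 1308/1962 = 2^1*3^ (- 1 )=2/3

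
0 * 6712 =0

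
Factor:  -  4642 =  - 2^1*11^1*211^1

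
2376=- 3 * ( - 792)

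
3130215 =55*56913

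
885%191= 121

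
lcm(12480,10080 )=262080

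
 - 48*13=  - 624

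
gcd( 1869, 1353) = 3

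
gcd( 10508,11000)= 4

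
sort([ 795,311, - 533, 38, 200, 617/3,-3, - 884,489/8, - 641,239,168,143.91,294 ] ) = [  -  884, - 641, - 533,-3,38,489/8,  143.91,168,200,  617/3,239,294, 311,795]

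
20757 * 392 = 8136744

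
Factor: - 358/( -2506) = 1/7 = 7^( - 1) 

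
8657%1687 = 222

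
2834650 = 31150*91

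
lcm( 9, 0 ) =0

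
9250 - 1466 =7784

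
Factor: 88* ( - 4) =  - 2^5*11^1 = - 352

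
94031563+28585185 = 122616748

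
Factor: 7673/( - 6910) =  - 2^( - 1 )*5^ ( - 1)*691^( - 1)*7673^1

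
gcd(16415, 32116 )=7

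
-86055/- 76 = 1132 + 23/76 = 1132.30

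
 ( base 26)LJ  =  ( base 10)565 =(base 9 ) 687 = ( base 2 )1000110101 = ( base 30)IP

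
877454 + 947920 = 1825374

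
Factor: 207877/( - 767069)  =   - 41^( - 1)*53^ ( - 1 ) * 353^( - 1) * 207877^1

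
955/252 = 955/252 = 3.79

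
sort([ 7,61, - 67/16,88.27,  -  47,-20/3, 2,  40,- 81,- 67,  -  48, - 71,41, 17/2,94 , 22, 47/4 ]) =[-81, -71, - 67,-48,-47, -20/3, - 67/16,2,7,17/2, 47/4,  22  ,  40,41 , 61,  88.27,94 ]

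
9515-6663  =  2852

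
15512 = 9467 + 6045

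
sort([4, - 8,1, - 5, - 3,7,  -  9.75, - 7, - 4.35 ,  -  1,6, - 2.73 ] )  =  [ - 9.75 , - 8,- 7, - 5, - 4.35, - 3, - 2.73, - 1, 1,4,6,  7]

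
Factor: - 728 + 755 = 3^3 = 27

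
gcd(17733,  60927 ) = 69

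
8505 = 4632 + 3873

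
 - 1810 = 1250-3060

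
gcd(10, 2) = 2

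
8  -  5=3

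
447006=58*7707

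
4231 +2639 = 6870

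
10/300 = 1/30 = 0.03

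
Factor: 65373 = 3^1* 7^1*11^1*283^1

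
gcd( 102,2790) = 6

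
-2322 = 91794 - 94116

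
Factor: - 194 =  - 2^1*97^1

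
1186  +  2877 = 4063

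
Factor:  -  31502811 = -3^1* 193^1*54409^1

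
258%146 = 112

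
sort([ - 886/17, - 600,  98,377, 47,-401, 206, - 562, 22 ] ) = [ - 600,-562, - 401,-886/17, 22,  47, 98, 206, 377] 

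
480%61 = 53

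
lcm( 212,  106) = 212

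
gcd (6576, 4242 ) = 6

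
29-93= - 64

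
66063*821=54237723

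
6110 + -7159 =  - 1049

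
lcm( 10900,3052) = 76300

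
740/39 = 18 + 38/39 = 18.97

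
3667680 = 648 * 5660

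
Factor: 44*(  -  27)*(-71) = 84348=2^2*3^3*11^1 * 71^1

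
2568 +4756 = 7324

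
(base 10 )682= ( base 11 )570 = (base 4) 22222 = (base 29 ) NF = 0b1010101010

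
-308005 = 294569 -602574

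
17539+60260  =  77799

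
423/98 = 423/98 = 4.32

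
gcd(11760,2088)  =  24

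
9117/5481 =1 + 404/609 = 1.66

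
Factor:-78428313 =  - 3^2*89^1*179^1*547^1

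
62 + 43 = 105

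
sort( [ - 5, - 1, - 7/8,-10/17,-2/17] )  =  [ - 5, - 1, - 7/8, - 10/17, - 2/17 ]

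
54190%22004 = 10182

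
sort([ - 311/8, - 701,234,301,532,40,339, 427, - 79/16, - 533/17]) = [ - 701 , - 311/8, - 533/17, - 79/16, 40, 234 , 301, 339,  427,532] 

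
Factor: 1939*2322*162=729381996 =2^2*3^7 *7^1 * 43^1*277^1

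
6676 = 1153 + 5523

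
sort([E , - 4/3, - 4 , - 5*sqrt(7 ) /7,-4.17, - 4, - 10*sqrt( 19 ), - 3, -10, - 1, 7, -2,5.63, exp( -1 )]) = [ - 10 * sqrt(19), - 10, - 4.17, - 4, - 4, - 3, - 2,-5*sqrt(7)/7, - 4/3, -1 , exp( - 1),E, 5.63,7]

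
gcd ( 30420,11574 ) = 18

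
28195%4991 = 3240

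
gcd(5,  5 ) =5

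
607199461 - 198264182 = 408935279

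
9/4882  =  9/4882 = 0.00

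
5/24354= 5/24354 = 0.00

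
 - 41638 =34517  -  76155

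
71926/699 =102 + 628/699 = 102.90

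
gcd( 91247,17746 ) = 1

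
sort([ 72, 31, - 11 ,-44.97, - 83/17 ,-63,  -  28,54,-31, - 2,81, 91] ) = [ - 63 , - 44.97, - 31, - 28, - 11,-83/17, - 2, 31,54, 72 , 81, 91] 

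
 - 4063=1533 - 5596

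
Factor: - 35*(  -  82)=2870 = 2^1*5^1*7^1*41^1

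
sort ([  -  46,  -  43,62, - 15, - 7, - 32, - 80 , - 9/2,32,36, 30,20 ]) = [-80,  -  46, - 43, - 32,  -  15,-7,  -  9/2,20, 30,32,36, 62] 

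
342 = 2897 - 2555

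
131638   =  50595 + 81043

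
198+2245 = 2443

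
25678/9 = 25678/9 =2853.11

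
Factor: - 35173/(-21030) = 2^(-1)  *  3^( - 1 )*5^ ( - 1 )*17^1*701^(  -  1) * 2069^1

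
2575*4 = 10300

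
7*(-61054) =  - 427378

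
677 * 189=127953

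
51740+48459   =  100199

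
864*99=85536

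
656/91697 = 656/91697 = 0.01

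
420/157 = 420/157 = 2.68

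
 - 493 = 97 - 590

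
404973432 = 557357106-152383674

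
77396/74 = 1045+33/37 = 1045.89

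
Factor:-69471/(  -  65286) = 83/78 = 2^(-1 ) * 3^( - 1)*13^(-1)*83^1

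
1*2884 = 2884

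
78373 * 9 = 705357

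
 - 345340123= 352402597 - 697742720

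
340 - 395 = -55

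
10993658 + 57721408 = 68715066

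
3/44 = 3/44 = 0.07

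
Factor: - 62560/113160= -2^2*3^( -1)*17^1 * 41^(-1) = -68/123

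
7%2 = 1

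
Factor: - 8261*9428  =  -2^2*11^1*751^1*2357^1 = - 77884708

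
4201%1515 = 1171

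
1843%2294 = 1843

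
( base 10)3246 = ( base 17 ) B3G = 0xcae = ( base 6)23010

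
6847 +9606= 16453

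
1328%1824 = 1328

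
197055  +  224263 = 421318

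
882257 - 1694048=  - 811791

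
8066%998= 82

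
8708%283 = 218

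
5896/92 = 1474/23 = 64.09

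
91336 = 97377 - 6041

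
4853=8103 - 3250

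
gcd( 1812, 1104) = 12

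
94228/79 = 1192+ 60/79 = 1192.76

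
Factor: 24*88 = 2^6*3^1 * 11^1 = 2112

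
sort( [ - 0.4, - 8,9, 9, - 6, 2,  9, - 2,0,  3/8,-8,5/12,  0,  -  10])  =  [- 10, - 8, - 8, - 6,  -  2, - 0.4,  0, 0 , 3/8,  5/12 , 2,9, 9 , 9 ]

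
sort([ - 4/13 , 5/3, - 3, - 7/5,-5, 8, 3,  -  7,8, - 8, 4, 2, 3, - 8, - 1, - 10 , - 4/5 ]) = [- 10, - 8, - 8, - 7  , - 5, - 3,-7/5, - 1, - 4/5,  -  4/13,5/3, 2, 3,3, 4,  8,  8]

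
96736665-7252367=89484298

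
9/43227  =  1/4803 = 0.00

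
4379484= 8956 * 489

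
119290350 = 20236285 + 99054065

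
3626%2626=1000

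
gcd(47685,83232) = 867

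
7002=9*778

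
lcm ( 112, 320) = 2240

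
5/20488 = 5/20488 = 0.00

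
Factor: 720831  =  3^1*241^1*997^1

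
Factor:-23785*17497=  -  5^1 * 67^1*71^1*17497^1 = -  416166145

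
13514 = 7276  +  6238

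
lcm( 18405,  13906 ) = 625770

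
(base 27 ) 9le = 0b1101111100110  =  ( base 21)g42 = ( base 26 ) AEI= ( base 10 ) 7142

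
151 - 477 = - 326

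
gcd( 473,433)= 1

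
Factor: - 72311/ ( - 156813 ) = 433/939=3^( - 1 )*313^ ( - 1 )*433^1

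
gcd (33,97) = 1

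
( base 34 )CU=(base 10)438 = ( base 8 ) 666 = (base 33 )D9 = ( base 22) JK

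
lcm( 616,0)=0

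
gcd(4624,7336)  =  8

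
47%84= 47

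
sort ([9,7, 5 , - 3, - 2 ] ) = [ - 3, - 2,5, 7,9] 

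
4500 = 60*75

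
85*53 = 4505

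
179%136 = 43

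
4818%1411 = 585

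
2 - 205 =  - 203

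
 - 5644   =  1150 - 6794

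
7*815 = 5705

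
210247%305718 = 210247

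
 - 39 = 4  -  43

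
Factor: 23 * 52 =2^2*13^1*23^1 = 1196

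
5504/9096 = 688/1137=0.61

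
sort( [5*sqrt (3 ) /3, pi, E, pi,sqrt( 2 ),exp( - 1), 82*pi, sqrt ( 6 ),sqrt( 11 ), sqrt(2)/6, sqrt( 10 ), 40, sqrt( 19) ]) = [sqrt( 2)/6,exp( - 1),  sqrt (2 ),  sqrt ( 6),E,5*sqrt( 3 )/3, pi,  pi,sqrt ( 10 ), sqrt( 11), sqrt( 19),  40,82 * pi ]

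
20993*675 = 14170275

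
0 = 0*443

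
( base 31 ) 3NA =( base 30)406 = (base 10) 3606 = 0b111000010110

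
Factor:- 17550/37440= - 2^( - 5 ) * 3^1 * 5^1 = - 15/32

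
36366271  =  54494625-18128354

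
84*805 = 67620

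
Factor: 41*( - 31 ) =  - 1271  =  - 31^1*41^1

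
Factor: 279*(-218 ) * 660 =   -  2^3*3^3 * 5^1*11^1 *31^1 *109^1 = -  40142520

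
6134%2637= 860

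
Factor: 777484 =2^2 *194371^1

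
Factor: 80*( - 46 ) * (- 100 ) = 368000 = 2^7*5^3 * 23^1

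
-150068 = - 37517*4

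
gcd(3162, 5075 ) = 1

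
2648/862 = 3 + 31/431 = 3.07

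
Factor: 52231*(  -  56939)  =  -2973980909=-19^1*97^1 * 587^1*2749^1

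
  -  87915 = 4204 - 92119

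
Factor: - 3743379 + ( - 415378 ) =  -4158757 = - 67^1*62071^1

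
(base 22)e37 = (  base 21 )fb3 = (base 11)5167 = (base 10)6849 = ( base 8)15301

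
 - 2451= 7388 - 9839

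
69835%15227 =8927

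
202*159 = 32118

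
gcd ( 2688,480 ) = 96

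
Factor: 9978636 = 2^2*3^1*831553^1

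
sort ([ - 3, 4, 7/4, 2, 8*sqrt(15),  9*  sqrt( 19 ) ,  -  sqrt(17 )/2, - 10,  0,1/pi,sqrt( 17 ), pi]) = [-10, - 3, - sqrt( 17 ) /2,0, 1/pi, 7/4, 2,pi,4, sqrt( 17), 8* sqrt(15 ), 9 * sqrt( 19) ]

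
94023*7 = 658161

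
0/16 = 0  =  0.00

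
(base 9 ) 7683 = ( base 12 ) 3340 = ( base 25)91E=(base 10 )5664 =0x1620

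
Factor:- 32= - 2^5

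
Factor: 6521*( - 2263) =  - 14757023=- 31^1*73^1*6521^1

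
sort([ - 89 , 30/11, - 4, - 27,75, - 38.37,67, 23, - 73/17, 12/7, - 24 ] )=[-89, - 38.37, - 27, - 24,-73/17, - 4,12/7,30/11,23,67,75] 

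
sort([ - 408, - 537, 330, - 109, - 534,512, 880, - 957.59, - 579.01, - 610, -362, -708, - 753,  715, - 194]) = [-957.59, - 753, - 708, - 610, - 579.01, -537, - 534, - 408, - 362, - 194,-109, 330, 512,715, 880]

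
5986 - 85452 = -79466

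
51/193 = 51/193= 0.26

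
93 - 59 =34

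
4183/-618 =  - 7 +143/618 = - 6.77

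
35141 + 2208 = 37349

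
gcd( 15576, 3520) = 88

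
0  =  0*623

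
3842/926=4+69/463= 4.15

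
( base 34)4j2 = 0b1010010011000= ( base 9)7207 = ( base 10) 5272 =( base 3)21020021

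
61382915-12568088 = 48814827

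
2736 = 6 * 456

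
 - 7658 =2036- 9694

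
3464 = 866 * 4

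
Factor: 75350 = 2^1*5^2*11^1 * 137^1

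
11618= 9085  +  2533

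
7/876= 7/876=0.01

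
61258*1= 61258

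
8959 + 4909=13868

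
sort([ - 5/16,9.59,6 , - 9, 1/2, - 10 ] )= [ - 10,-9,- 5/16,1/2, 6,9.59 ]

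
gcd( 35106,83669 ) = 1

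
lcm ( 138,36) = 828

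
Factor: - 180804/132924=-793/583 = - 11^(-1 )*13^1*53^( - 1) * 61^1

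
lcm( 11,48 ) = 528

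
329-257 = 72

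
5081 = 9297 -4216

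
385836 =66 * 5846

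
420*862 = 362040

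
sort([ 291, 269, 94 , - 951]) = [ - 951,94, 269, 291]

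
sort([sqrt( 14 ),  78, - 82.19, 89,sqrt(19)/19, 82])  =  [ - 82.19, sqrt( 19 )/19, sqrt(14 ), 78,82, 89] 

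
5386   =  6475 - 1089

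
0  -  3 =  - 3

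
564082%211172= 141738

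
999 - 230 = 769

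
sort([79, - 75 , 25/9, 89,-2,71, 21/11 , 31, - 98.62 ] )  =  [ - 98.62,  -  75 , - 2,21/11,25/9,31, 71, 79, 89 ]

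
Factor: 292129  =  61^1*4789^1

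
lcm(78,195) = 390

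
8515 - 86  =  8429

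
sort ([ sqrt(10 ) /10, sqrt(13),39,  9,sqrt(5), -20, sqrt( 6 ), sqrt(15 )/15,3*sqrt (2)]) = [ - 20, sqrt(15)/15,sqrt( 10 )/10,sqrt( 5 ), sqrt( 6 ),sqrt(13),3*sqrt (2 ), 9,39 ] 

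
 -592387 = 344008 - 936395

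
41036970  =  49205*834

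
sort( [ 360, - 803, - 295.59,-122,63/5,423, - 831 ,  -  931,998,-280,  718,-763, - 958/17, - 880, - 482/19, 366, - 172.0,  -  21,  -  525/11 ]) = [ - 931, - 880, - 831,  -  803, -763, - 295.59, - 280, - 172.0, - 122, - 958/17,  -  525/11, - 482/19,  -  21 , 63/5,360,366, 423,718,998] 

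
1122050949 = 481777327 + 640273622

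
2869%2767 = 102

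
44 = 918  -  874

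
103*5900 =607700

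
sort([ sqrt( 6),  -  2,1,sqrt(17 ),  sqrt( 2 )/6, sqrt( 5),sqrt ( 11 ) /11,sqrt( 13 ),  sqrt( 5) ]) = [ - 2 , sqrt( 2 ) /6,sqrt(11)/11,1,sqrt(5 ), sqrt(5),sqrt ( 6),sqrt ( 13),sqrt( 17) ]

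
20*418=8360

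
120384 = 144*836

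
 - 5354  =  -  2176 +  - 3178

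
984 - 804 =180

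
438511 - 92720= 345791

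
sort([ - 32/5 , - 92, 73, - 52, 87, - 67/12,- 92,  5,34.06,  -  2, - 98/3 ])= [- 92 , - 92, -52, - 98/3, - 32/5, - 67/12, - 2,5,  34.06,73, 87 ] 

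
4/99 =4/99 = 0.04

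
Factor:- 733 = - 733^1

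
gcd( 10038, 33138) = 42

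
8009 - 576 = 7433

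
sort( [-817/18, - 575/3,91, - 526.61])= [ - 526.61,-575/3,-817/18, 91] 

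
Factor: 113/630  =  2^(- 1)*3^( - 2)*5^(  -  1) * 7^( - 1)*113^1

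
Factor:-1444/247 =-76/13= -2^2*13^( - 1 )*19^1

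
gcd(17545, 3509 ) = 3509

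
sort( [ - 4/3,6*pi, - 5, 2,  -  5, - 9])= [ - 9, - 5, - 5, - 4/3, 2, 6*pi]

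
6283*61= 383263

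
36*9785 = 352260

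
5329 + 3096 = 8425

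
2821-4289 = - 1468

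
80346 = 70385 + 9961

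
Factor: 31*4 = 2^2*31^1 = 124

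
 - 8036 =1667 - 9703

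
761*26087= 19852207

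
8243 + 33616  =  41859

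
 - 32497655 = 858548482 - 891046137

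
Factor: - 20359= -20359^1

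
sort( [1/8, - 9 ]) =[ - 9,1/8 ] 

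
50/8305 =10/1661 = 0.01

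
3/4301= 3/4301 = 0.00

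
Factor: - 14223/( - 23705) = 3^1*5^( - 1 ) = 3/5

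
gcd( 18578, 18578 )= 18578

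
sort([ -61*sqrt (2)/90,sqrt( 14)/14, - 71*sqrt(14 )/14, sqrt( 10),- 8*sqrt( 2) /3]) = [ - 71 * sqrt( 14 ) /14, - 8 * sqrt( 2)/3, - 61 * sqrt (2)/90,sqrt( 14)/14, sqrt( 10)]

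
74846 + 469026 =543872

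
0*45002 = 0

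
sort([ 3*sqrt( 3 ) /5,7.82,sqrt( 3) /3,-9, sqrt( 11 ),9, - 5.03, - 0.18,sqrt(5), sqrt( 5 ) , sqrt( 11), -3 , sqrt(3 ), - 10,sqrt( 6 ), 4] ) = [ - 10, - 9,  -  5.03,  -  3, - 0.18,sqrt( 3 )/3,3*sqrt(3 ) /5,sqrt (3 ),sqrt ( 5),sqrt( 5 ),sqrt ( 6 ), sqrt(11 ), sqrt( 11 ), 4, 7.82, 9 ]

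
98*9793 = 959714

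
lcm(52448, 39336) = 157344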